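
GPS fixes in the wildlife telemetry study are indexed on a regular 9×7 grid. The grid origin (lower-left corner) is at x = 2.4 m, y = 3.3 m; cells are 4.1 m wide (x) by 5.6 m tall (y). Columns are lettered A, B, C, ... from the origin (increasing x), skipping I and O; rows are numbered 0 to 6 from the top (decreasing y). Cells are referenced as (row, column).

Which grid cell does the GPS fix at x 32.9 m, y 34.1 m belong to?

Column index: ⌊(32.9 − 2.4) / 4.1⌋ = ⌊7.439⌋ = 7 → column H
Row offset from origin: ⌊(34.1 − 3.3) / 5.6⌋ = ⌊5.500⌋ = 5 → row 1 (counted from top)

(1, H)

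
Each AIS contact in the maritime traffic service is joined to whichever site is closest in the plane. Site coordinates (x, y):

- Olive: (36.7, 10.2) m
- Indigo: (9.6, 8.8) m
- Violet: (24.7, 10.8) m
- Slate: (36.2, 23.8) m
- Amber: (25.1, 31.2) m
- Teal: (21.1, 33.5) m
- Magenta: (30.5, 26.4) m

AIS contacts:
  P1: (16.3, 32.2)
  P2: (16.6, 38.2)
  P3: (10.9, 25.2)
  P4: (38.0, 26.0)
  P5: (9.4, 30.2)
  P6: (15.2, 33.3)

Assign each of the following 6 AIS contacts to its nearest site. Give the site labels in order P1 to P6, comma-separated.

Teal, Teal, Teal, Slate, Teal, Teal

P1 → Teal (d²=24.73)
P2 → Teal (d²=42.34)
P3 → Teal (d²=172.93)
P4 → Slate (d²=8.08)
P5 → Teal (d²=147.78)
P6 → Teal (d²=34.85)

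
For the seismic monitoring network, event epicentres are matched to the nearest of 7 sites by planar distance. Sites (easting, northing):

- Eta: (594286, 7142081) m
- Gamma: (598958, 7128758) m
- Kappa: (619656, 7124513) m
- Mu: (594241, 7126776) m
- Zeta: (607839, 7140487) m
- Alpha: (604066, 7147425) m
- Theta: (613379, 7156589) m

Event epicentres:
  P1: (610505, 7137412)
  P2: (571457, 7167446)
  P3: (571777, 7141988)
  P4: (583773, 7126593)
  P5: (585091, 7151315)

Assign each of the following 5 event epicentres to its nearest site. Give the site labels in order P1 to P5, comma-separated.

P1 → Zeta (d²=16563181.00)
P2 → Eta (d²=1164546466.00)
P3 → Eta (d²=506663730.00)
P4 → Mu (d²=109612513.00)
P5 → Eta (d²=169814781.00)

Zeta, Eta, Eta, Mu, Eta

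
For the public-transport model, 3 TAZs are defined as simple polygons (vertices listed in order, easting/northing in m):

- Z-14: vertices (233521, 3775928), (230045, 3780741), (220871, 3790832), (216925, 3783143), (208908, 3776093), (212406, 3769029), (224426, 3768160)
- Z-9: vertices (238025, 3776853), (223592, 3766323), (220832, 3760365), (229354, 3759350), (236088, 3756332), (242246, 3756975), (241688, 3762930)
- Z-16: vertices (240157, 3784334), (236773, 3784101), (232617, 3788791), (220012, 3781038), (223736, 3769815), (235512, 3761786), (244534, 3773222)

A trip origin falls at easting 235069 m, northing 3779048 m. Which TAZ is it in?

Z-16

Cast a ray rightward from (235069, 3779048). For each polygon, the edges (by vertex number in listed order) whose endpoints lie on opposite sides of northing = 3779048, where each meets that height, and whether that is right or left of the point:
Z-14: 1–2 at easting≈231267.7 (left), 4–5 at easting≈212268.3 (left) → 0 crossings.
Z-9: no edge straddles that height → 0 crossings.
Z-16: 4–5 at easting≈220672.3 (left), 7–1 at easting≈242239.1 (right) → 1 crossing.
Only Z-16 has an odd count, so the point is inside Z-16.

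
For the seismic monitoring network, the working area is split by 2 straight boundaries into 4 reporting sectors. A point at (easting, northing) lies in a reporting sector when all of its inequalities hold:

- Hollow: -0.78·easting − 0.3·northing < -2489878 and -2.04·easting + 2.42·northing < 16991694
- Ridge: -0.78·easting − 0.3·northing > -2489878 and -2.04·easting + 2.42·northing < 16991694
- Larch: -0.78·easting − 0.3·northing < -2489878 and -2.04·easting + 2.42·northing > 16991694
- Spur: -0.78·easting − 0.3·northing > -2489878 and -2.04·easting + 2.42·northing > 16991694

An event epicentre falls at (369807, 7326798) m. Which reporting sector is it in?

-0.78·369807 − 0.3·7326798 = -2486488.860, which is > -2489878
-2.04·369807 + 2.42·7326798 = 16976444.880, which is < 16991694
This sign pattern matches Ridge.

Ridge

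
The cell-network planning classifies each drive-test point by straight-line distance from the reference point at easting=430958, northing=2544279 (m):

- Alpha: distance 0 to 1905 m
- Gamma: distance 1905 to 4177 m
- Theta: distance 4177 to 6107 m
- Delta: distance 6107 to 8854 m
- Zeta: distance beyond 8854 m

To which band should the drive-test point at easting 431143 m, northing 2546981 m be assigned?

Gamma

Distance = √((431143−430958)² + (2546981−2544279)²) = √(34225.000 + 7300804.000) = 2708.326 m.
1905 ≤ 2708.326 < 4177 → Gamma.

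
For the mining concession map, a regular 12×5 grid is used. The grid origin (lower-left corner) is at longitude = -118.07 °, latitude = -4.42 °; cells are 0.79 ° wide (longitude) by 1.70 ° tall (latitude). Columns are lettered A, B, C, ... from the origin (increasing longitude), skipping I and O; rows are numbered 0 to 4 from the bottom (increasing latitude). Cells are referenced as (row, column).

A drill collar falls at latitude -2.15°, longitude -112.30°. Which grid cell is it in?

(1, H)

Column index: ⌊(-112.30 − -118.07) / 0.79⌋ = ⌊7.304⌋ = 7 → column H
Row offset from origin: ⌊(-2.15 − -4.42) / 1.70⌋ = ⌊1.335⌋ = 1 → row 1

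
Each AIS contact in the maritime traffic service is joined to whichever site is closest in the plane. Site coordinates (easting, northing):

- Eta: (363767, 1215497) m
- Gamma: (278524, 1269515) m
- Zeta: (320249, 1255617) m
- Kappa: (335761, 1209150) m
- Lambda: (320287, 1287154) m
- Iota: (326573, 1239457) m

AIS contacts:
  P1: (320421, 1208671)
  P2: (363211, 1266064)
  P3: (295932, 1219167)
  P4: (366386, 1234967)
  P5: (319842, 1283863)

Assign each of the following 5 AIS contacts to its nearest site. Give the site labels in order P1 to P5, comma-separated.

Kappa, Zeta, Iota, Eta, Lambda

P1 → Kappa (d²=235545041.00)
P2 → Zeta (d²=1954873253.00)
P3 → Iota (d²=1350554981.00)
P4 → Eta (d²=385940061.00)
P5 → Lambda (d²=11028706.00)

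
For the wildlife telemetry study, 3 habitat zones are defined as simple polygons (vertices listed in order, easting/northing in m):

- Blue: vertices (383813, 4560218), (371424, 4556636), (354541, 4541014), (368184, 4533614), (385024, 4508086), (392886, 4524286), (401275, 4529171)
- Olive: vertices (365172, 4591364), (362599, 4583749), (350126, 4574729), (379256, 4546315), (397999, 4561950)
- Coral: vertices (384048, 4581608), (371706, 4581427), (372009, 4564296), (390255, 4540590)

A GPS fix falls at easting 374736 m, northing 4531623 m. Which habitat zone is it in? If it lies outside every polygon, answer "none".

Cast a ray rightward from (374736, 4531623). For each polygon, the edges (by vertex number in listed order) whose endpoints lie on opposite sides of northing = 4531623, where each meets that height, and whether that is right or left of the point:
Blue: 4–5 at easting≈369497.4 (left), 7–1 at easting≈399895.9 (right) → 1 crossing.
Olive: no edge straddles that height → 0 crossings.
Coral: no edge straddles that height → 0 crossings.
Only Blue has an odd count, so the point is inside Blue.

Blue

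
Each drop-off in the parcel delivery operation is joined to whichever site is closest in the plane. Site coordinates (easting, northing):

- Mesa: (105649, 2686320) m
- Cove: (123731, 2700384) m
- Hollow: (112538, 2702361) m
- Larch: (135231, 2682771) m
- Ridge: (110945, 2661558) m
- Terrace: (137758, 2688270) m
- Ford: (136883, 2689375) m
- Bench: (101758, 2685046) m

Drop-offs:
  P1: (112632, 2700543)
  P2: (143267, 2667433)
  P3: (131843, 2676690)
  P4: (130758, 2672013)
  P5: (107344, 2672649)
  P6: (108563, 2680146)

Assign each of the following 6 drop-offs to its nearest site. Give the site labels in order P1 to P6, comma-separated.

P1 → Hollow (d²=3313960.00)
P2 → Larch (d²=299831540.00)
P3 → Larch (d²=48457105.00)
P4 → Larch (d²=135742293.00)
P5 → Ridge (d²=135977482.00)
P6 → Mesa (d²=46609672.00)

Hollow, Larch, Larch, Larch, Ridge, Mesa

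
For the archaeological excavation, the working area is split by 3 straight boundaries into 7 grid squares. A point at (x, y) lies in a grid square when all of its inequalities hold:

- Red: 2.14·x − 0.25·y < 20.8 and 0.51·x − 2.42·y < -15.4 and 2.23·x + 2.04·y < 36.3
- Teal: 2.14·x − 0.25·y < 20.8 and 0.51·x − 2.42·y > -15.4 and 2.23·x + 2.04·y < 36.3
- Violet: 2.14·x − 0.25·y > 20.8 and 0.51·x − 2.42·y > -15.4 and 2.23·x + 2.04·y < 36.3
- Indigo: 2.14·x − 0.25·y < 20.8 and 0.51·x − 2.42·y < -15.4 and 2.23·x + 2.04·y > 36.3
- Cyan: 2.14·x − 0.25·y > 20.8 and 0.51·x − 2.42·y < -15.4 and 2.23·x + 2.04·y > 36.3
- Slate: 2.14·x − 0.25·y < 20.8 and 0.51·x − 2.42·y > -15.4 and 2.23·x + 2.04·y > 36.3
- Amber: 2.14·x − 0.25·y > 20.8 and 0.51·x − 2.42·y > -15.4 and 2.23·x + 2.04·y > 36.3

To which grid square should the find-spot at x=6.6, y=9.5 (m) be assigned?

Red

2.14·6.6 − 0.25·9.5 = 11.749, which is < 20.8
0.51·6.6 − 2.42·9.5 = -19.624, which is < -15.4
2.23·6.6 + 2.04·9.5 = 34.098, which is < 36.3
This sign pattern matches Red.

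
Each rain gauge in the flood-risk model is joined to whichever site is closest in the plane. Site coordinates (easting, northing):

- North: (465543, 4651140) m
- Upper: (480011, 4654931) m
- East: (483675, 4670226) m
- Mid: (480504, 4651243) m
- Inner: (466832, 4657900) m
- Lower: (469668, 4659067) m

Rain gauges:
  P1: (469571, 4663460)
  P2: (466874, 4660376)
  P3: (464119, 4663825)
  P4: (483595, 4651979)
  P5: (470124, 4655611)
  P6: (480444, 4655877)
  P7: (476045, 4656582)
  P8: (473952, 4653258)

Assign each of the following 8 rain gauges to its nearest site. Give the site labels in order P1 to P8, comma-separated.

P1 → Lower (d²=19307858.00)
P2 → Inner (d²=6132340.00)
P3 → Inner (d²=42465994.00)
P4 → Mid (d²=10095977.00)
P5 → Lower (d²=12151872.00)
P6 → Upper (d²=1082405.00)
P7 → Upper (d²=18454957.00)
P8 → Upper (d²=39510410.00)

Lower, Inner, Inner, Mid, Lower, Upper, Upper, Upper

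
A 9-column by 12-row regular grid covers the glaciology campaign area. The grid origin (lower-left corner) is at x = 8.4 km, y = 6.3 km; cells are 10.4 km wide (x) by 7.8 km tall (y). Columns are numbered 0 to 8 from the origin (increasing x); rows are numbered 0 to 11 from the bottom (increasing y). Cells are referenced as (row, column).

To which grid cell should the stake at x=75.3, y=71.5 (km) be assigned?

(8, 6)

Column index: ⌊(75.3 − 8.4) / 10.4⌋ = ⌊6.433⌋ = 6
Row offset from origin: ⌊(71.5 − 6.3) / 7.8⌋ = ⌊8.359⌋ = 8 → row 8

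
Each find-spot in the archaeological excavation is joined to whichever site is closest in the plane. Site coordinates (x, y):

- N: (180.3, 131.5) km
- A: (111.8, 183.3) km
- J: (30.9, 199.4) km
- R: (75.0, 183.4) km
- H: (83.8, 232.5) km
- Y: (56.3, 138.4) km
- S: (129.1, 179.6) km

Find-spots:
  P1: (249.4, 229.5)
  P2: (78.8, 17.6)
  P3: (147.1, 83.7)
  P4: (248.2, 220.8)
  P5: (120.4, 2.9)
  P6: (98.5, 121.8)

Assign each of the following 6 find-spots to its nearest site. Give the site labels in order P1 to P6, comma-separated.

N, Y, N, N, N, Y

P1 → N (d²=14378.81)
P2 → Y (d²=15098.89)
P3 → N (d²=3387.08)
P4 → N (d²=12584.90)
P5 → N (d²=20125.97)
P6 → Y (d²=2056.40)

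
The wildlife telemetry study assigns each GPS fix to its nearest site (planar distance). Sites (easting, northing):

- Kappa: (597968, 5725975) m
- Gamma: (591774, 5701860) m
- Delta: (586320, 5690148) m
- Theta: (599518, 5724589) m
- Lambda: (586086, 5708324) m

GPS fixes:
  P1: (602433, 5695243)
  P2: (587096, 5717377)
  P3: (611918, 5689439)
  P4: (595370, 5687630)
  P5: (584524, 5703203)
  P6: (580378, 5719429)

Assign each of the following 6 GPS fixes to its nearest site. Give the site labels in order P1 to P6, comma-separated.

Gamma, Lambda, Gamma, Delta, Lambda, Lambda

P1 → Gamma (d²=157398970.00)
P2 → Lambda (d²=82976909.00)
P3 → Gamma (d²=560061977.00)
P4 → Delta (d²=88242824.00)
P5 → Lambda (d²=28664485.00)
P6 → Lambda (d²=155902289.00)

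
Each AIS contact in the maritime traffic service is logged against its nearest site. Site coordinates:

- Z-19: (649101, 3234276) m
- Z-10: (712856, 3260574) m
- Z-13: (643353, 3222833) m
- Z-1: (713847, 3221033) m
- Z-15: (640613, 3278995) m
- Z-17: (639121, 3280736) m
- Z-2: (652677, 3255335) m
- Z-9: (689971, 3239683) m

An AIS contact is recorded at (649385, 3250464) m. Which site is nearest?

Squared distances to each site:
Z-19: 262132000.000; Z-10: 4130779941.000; Z-13: 799857185.000; Z-1: 5021533205.000; Z-15: 890965945.000; Z-17: 1021743680.000; Z-2: 34563905.000; Z-9: 1763453357.000.
Minimum at Z-2.

Z-2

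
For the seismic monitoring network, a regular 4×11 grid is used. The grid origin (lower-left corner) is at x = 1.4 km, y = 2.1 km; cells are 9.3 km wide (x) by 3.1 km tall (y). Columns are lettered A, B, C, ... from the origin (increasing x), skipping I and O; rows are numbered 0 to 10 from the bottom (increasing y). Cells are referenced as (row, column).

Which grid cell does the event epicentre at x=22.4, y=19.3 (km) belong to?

Column index: ⌊(22.4 − 1.4) / 9.3⌋ = ⌊2.258⌋ = 2 → column C
Row offset from origin: ⌊(19.3 − 2.1) / 3.1⌋ = ⌊5.548⌋ = 5 → row 5

(5, C)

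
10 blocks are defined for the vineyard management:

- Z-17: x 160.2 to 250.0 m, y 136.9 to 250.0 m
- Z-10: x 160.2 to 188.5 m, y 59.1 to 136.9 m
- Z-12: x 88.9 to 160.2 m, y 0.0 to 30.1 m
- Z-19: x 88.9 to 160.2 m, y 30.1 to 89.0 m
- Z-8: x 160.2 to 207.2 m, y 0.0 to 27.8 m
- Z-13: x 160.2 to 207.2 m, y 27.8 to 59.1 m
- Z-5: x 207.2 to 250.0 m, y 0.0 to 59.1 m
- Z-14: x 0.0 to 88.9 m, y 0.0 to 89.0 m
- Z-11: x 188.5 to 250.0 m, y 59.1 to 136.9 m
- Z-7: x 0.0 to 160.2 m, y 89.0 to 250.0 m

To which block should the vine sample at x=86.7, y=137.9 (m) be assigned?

Z-7

The point has x = 86.7 and y = 137.9.
Only Z-7 satisfies 0.0 ≤ x ≤ 160.2 and 89.0 ≤ y ≤ 250.0.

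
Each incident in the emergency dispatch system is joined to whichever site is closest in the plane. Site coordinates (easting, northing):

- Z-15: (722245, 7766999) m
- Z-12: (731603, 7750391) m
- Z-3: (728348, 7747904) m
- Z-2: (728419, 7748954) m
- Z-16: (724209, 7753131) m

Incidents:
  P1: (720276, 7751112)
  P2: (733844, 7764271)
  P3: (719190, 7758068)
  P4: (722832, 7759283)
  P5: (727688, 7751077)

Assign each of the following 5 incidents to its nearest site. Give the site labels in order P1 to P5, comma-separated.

Z-16, Z-15, Z-16, Z-16, Z-2

P1 → Z-16 (d²=19544850.00)
P2 → Z-15 (d²=141978785.00)
P3 → Z-16 (d²=49564330.00)
P4 → Z-16 (d²=39743233.00)
P5 → Z-2 (d²=5041490.00)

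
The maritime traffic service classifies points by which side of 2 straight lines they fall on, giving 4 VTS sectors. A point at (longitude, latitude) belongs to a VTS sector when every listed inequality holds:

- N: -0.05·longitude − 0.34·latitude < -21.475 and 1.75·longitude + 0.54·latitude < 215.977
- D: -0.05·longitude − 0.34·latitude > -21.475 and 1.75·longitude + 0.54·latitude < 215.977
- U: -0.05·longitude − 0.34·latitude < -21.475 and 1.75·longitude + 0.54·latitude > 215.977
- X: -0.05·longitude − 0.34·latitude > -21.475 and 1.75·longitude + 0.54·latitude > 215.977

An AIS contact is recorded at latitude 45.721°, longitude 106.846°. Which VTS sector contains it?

D

-0.05·106.846 − 0.34·45.721 = -20.887, which is > -21.475
1.75·106.846 + 0.54·45.721 = 211.670, which is < 215.977
This sign pattern matches D.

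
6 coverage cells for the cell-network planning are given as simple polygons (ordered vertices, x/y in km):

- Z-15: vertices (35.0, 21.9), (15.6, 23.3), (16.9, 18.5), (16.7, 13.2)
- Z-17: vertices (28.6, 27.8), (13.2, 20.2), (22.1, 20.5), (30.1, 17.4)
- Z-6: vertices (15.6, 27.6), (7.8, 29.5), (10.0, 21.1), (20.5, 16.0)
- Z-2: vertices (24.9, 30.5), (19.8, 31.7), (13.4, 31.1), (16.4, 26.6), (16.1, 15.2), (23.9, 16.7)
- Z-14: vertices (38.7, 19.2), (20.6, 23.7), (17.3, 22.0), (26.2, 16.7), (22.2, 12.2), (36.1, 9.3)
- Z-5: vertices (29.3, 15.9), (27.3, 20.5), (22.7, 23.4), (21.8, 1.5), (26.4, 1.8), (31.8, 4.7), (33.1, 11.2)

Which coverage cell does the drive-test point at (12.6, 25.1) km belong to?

Z-6

Cast a ray rightward from (12.6, 25.1). For each polygon, the edges (by vertex number in listed order) whose endpoints lie on opposite sides of y = 25.1, where each meets that height, and whether that is right or left of the point:
Z-15: no edge straddles that height → 0 crossings.
Z-17: 1–2 at x≈23.13 (right), 4–1 at x≈28.99 (right) → 2 crossings.
Z-6: 2–3 at x≈8.95 (left), 4–1 at x≈16.66 (right) → 1 crossing.
Z-2: 4–5 at x≈16.36 (right), 6–1 at x≈24.51 (right) → 2 crossings.
Z-14: no edge straddles that height → 0 crossings.
Z-5: no edge straddles that height → 0 crossings.
Only Z-6 has an odd count, so the point is inside Z-6.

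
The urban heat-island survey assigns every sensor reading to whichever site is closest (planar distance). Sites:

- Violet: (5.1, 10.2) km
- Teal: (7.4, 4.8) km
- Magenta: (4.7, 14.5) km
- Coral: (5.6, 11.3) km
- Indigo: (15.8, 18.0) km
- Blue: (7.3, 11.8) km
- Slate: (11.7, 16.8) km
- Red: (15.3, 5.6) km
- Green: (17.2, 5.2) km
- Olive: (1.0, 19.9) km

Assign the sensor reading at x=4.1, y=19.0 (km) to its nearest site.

Olive

Squared distances to each site:
Violet: 78.440; Teal: 212.530; Magenta: 20.610; Coral: 61.540; Indigo: 137.890; Blue: 62.080; Slate: 62.600; Red: 305.000; Green: 362.050; Olive: 10.420.
Minimum at Olive.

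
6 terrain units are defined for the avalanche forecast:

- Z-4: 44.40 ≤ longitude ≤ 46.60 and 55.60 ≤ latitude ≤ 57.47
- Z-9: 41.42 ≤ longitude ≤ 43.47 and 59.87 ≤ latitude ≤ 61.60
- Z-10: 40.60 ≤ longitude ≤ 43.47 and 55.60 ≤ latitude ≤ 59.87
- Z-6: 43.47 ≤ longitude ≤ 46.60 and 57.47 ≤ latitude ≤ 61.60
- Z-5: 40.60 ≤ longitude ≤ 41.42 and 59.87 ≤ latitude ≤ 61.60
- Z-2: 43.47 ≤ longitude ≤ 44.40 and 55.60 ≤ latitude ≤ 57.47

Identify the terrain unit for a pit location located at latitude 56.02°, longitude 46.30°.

Z-4

The point has longitude = 46.30 and latitude = 56.02.
Only Z-4 satisfies 44.40 ≤ longitude ≤ 46.60 and 55.60 ≤ latitude ≤ 57.47.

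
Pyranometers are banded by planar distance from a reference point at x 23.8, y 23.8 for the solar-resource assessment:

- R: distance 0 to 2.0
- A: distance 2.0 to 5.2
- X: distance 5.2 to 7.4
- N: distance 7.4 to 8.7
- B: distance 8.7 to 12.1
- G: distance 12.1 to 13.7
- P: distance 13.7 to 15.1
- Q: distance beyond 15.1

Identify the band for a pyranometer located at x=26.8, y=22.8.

A

Distance = √((26.8−23.8)² + (22.8−23.8)²) = √(9.000 + 1.000) = 3.162.
2.0 ≤ 3.162 < 5.2 → A.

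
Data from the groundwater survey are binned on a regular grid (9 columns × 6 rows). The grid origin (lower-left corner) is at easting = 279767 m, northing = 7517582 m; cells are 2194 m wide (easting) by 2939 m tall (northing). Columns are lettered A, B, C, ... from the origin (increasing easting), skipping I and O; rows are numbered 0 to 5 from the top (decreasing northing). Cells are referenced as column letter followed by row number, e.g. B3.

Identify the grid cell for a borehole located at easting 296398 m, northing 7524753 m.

H3

Column index: ⌊(296398 − 279767) / 2194⌋ = ⌊7.580⌋ = 7 → column H
Row offset from origin: ⌊(7524753 − 7517582) / 2939⌋ = ⌊2.440⌋ = 2 → row 3 (counted from top)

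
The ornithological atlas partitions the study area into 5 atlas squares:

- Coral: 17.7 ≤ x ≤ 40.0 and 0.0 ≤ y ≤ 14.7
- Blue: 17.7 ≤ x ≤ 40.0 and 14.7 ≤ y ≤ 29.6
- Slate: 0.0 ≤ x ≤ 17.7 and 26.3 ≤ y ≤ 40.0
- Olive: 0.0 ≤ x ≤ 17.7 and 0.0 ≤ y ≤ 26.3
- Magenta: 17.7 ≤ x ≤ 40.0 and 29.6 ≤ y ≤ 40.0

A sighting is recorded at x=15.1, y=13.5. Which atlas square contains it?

The point has x = 15.1 and y = 13.5.
Only Olive satisfies 0.0 ≤ x ≤ 17.7 and 0.0 ≤ y ≤ 26.3.

Olive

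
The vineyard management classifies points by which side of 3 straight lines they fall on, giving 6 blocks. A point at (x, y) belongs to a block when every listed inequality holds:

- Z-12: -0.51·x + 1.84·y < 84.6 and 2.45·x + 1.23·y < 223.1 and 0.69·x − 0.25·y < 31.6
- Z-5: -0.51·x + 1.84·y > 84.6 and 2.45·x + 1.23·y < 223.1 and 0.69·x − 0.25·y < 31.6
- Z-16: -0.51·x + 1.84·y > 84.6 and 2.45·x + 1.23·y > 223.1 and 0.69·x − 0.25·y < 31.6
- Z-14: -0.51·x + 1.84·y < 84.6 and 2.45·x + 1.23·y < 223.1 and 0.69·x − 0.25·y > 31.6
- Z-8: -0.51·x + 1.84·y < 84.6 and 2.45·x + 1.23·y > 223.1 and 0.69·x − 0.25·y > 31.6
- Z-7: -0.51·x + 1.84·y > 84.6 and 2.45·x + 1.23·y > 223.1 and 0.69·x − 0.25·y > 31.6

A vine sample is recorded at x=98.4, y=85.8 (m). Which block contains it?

-0.51·98.4 + 1.84·85.8 = 107.688, which is > 84.6
2.45·98.4 + 1.23·85.8 = 346.614, which is > 223.1
0.69·98.4 − 0.25·85.8 = 46.446, which is > 31.6
This sign pattern matches Z-7.

Z-7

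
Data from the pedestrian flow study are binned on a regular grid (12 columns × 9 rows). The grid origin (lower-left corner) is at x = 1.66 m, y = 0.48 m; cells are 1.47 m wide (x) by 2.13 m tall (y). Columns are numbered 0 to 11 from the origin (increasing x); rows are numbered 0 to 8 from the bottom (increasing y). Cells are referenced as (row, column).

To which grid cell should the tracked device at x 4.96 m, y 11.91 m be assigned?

Column index: ⌊(4.96 − 1.66) / 1.47⌋ = ⌊2.245⌋ = 2
Row offset from origin: ⌊(11.91 − 0.48) / 2.13⌋ = ⌊5.366⌋ = 5 → row 5

(5, 2)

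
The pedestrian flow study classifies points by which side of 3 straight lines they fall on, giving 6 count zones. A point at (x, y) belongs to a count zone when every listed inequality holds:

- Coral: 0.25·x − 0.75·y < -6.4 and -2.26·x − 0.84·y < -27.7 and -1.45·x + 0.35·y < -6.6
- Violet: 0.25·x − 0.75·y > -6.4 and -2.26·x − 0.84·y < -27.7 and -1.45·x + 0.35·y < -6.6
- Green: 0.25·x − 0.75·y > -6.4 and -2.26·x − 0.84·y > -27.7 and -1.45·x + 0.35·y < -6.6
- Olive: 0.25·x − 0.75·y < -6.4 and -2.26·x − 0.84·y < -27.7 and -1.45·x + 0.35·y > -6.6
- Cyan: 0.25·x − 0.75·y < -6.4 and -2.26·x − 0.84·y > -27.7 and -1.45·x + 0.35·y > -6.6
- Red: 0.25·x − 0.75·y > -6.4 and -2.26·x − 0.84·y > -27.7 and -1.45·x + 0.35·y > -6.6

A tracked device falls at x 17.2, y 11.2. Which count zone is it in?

0.25·17.2 − 0.75·11.2 = -4.100, which is > -6.4
-2.26·17.2 − 0.84·11.2 = -48.280, which is < -27.7
-1.45·17.2 + 0.35·11.2 = -21.020, which is < -6.6
This sign pattern matches Violet.

Violet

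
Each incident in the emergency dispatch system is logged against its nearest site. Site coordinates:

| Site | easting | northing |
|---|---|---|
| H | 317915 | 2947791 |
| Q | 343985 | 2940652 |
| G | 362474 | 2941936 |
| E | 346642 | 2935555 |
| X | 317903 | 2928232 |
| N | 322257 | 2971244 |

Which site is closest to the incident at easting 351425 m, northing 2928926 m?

Squared distances to each site:
H: 1478808325.000; Q: 192852676.000; G: 291340501.000; E: 66820730.000; X: 1124206120.000; N: 2641585348.000.
Minimum at E.

E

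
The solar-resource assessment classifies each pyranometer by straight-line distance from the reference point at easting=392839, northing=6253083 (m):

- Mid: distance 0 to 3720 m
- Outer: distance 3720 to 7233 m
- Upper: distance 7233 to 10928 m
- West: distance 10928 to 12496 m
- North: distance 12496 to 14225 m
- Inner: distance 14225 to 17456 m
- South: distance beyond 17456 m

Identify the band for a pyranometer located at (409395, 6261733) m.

South

Distance = √((409395−392839)² + (6261733−6253083)²) = √(274101136.000 + 74822500.000) = 18679.498 m.
17456 ≤ 18679.498 < ∞ → South.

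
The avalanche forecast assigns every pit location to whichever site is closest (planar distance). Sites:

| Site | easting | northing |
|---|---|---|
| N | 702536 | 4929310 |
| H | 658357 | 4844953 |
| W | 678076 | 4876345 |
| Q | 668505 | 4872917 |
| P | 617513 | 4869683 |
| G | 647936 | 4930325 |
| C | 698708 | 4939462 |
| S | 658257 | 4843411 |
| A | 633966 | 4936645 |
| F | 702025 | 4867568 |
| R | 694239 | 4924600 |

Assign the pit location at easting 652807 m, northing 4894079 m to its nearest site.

Squared distances to each site:
N: 3714196802.000; H: 2444166376.000; W: 953017117.000; Q: 694257448.000; P: 1840831252.000; G: 1337499157.000; C: 4166518490.000; S: 2596948724.000; A: 2166847637.000; F: 3125244645.000; R: 2648142065.000.
Minimum at Q.

Q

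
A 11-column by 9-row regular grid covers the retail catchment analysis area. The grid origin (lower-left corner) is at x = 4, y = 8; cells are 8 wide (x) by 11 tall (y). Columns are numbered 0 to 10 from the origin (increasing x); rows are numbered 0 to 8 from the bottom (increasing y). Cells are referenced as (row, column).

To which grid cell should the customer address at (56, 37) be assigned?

Column index: ⌊(56 − 4) / 8⌋ = ⌊6.500⌋ = 6
Row offset from origin: ⌊(37 − 8) / 11⌋ = ⌊2.636⌋ = 2 → row 2

(2, 6)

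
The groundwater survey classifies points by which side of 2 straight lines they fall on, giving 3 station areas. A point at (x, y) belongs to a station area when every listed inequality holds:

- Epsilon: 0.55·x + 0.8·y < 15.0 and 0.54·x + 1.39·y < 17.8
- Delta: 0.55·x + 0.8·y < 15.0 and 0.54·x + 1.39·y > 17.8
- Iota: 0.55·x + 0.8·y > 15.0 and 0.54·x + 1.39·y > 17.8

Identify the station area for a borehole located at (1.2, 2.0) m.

0.55·1.2 + 0.8·2.0 = 2.260, which is < 15.0
0.54·1.2 + 1.39·2.0 = 3.428, which is < 17.8
This sign pattern matches Epsilon.

Epsilon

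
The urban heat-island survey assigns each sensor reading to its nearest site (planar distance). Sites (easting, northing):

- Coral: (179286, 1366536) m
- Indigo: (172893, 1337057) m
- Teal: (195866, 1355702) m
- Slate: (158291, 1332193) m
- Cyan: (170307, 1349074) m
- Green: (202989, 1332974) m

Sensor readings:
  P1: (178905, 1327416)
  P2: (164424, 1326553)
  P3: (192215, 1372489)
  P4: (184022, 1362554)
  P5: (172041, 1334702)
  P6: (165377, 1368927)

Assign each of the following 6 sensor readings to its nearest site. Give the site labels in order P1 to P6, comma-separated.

Indigo, Slate, Coral, Coral, Indigo, Coral

P1 → Indigo (d²=129093025.00)
P2 → Slate (d²=69423289.00)
P3 → Coral (d²=202597250.00)
P4 → Coral (d²=38286020.00)
P5 → Indigo (d²=6271929.00)
P6 → Coral (d²=199177162.00)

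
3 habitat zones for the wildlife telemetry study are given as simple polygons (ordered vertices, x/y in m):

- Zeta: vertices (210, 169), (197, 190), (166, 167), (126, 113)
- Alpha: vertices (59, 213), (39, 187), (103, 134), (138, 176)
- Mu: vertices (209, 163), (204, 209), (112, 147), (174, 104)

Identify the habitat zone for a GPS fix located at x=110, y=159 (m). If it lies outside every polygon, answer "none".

Alpha

Cast a ray rightward from (110, 159). For each polygon, the edges (by vertex number in listed order) whose endpoints lie on opposite sides of y = 159, where each meets that height, and whether that is right or left of the point:
Zeta: 3–4 at x≈160.1 (right), 4–1 at x≈195.0 (right) → 2 crossings.
Alpha: 2–3 at x≈72.8 (left), 3–4 at x≈123.8 (right) → 1 crossing.
Mu: 2–3 at x≈129.8 (right), 4–1 at x≈206.6 (right) → 2 crossings.
Only Alpha has an odd count, so the point is inside Alpha.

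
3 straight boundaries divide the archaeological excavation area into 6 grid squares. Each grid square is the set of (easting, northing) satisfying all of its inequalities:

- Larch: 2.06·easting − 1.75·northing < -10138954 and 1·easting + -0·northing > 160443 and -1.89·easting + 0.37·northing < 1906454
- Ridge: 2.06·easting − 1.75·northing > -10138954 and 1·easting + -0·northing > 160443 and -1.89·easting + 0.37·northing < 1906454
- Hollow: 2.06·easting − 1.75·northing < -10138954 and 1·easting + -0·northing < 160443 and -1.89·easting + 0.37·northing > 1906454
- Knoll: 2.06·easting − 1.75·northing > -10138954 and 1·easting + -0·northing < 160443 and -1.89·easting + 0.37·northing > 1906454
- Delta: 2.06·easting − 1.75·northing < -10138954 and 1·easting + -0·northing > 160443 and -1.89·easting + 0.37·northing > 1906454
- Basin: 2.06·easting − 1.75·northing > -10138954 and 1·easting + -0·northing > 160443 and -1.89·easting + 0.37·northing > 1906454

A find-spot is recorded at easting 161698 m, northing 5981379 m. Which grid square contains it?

Basin

2.06·161698 − 1.75·5981379 = -10134315.370, which is > -10138954
1·161698 + -0·5981379 = 161698.000, which is > 160443
-1.89·161698 + 0.37·5981379 = 1907501.010, which is > 1906454
This sign pattern matches Basin.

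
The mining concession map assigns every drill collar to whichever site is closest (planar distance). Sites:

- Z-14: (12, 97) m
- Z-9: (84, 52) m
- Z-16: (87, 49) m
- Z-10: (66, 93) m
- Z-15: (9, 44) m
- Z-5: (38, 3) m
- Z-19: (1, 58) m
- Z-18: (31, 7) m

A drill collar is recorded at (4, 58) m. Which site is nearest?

Z-19

Squared distances to each site:
Z-14: 1585.000; Z-9: 6436.000; Z-16: 6970.000; Z-10: 5069.000; Z-15: 221.000; Z-5: 4181.000; Z-19: 9.000; Z-18: 3330.000.
Minimum at Z-19.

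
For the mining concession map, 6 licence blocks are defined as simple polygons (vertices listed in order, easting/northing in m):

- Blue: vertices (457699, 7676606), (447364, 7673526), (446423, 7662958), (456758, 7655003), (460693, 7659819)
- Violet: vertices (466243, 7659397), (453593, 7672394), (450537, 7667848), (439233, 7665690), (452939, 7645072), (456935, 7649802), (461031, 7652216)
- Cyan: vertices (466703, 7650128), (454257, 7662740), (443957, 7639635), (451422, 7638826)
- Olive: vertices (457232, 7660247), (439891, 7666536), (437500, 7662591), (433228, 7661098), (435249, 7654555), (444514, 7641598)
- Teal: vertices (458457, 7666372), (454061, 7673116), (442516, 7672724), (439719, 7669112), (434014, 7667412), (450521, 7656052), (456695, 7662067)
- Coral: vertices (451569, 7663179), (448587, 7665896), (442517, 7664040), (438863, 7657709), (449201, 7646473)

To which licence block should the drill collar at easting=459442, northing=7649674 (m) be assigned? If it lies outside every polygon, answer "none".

Cast a ray rightward from (459442, 7649674). For each polygon, the edges (by vertex number in listed order) whose endpoints lie on opposite sides of northing = 7649674, where each meets that height, and whether that is right or left of the point:
Blue: no edge straddles that height → 0 crossings.
Violet: 4–5 at easting≈449879.8 (left), 5–6 at easting≈456826.9 (left) → 0 crossings.
Cyan: 2–3 at easting≈448432.3 (left), 4–1 at easting≈466089.2 (right) → 1 crossing.
Olive: 5–6 at easting≈438739.2 (left), 6–1 at easting≈450021.6 (left) → 0 crossings.
Teal: no edge straddles that height → 0 crossings.
Coral: 4–5 at easting≈446255.8 (left), 5–1 at easting≈449654.7 (left) → 0 crossings.
Only Cyan has an odd count, so the point is inside Cyan.

Cyan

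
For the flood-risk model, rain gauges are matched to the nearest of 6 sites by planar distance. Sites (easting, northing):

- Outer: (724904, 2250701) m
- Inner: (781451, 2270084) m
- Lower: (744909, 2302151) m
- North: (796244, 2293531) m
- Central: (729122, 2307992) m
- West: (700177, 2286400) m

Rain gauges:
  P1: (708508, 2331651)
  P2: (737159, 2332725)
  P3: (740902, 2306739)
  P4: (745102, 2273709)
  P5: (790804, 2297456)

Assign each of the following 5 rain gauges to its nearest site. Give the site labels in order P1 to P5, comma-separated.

Central, Central, Lower, Lower, North

P1 → Central (d²=984685277.00)
P2 → Central (d²=676314658.00)
P3 → Lower (d²=37105793.00)
P4 → Lower (d²=808984613.00)
P5 → North (d²=44999225.00)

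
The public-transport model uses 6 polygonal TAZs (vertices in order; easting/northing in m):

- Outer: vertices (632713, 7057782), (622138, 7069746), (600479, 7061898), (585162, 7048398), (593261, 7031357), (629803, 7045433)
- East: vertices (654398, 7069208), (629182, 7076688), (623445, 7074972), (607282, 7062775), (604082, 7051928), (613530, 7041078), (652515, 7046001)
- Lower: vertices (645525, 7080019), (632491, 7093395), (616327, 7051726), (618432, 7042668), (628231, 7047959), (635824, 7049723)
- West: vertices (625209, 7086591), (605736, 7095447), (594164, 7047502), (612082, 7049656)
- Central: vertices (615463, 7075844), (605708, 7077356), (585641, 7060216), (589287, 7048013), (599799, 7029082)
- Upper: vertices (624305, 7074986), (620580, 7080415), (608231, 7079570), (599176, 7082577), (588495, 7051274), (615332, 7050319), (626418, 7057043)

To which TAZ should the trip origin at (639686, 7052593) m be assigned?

East

Cast a ray rightward from (639686, 7052593). For each polygon, the edges (by vertex number in listed order) whose endpoints lie on opposite sides of northing = 7052593, where each meets that height, and whether that is right or left of the point:
Outer: 3–4 at easting≈589921.6 (left), 6–1 at easting≈631490.2 (left) → 0 crossings.
East: 4–5 at easting≈604278.2 (left), 7–1 at easting≈653049.9 (right) → 1 crossing.
Lower: 2–3 at easting≈616663.3 (left), 6–1 at easting≈636743.0 (left) → 0 crossings.
West: 2–3 at easting≈595392.8 (left), 4–1 at easting≈613125.8 (left) → 0 crossings.
Central: 3–4 at easting≈587918.6 (left), 5–1 at easting≈607674.5 (left) → 0 crossings.
Upper: 4–5 at easting≈588945.1 (left), 6–7 at easting≈619081.2 (left) → 0 crossings.
Only East has an odd count, so the point is inside East.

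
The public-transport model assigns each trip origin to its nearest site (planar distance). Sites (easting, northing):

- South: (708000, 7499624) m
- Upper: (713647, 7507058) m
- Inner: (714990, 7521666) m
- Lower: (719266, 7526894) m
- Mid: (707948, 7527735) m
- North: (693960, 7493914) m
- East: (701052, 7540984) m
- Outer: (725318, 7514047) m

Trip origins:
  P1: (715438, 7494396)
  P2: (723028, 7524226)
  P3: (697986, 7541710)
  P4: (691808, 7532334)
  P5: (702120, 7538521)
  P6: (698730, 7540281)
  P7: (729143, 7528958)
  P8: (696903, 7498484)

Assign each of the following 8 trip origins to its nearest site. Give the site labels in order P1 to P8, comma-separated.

South, Lower, East, East, East, East, Lower, North

P1 → South (d²=82655828.00)
P2 → Lower (d²=21270868.00)
P3 → East (d²=9927432.00)
P4 → East (d²=160274036.00)
P5 → East (d²=7206993.00)
P6 → East (d²=5885893.00)
P7 → Lower (d²=101815225.00)
P8 → North (d²=29546149.00)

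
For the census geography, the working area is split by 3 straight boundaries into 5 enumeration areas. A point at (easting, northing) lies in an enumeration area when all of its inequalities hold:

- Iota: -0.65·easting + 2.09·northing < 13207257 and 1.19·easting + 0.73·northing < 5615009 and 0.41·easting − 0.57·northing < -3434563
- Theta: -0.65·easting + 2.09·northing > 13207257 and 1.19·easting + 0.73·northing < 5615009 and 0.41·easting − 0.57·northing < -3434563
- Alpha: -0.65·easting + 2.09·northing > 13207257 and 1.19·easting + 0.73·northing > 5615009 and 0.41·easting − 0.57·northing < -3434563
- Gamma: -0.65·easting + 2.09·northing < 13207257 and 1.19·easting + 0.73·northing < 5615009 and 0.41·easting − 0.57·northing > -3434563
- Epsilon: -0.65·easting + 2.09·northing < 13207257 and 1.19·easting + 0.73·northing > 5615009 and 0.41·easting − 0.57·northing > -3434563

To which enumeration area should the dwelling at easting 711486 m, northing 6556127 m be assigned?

-0.65·711486 + 2.09·6556127 = 13239839.530, which is > 13207257
1.19·711486 + 0.73·6556127 = 5632641.050, which is > 5615009
0.41·711486 − 0.57·6556127 = -3445283.130, which is < -3434563
This sign pattern matches Alpha.

Alpha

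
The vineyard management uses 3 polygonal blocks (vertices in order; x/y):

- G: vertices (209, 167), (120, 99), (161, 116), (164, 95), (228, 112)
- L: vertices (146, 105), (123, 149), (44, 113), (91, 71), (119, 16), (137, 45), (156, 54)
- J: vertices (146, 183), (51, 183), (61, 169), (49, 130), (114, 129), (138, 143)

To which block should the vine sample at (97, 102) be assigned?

L

Cast a ray rightward from (97, 102). For each polygon, the edges (by vertex number in listed order) whose endpoints lie on opposite sides of y = 102, where each meets that height, and whether that is right or left of the point:
G: 1–2 at x≈123.9 (right), 2–3 at x≈127.2 (right), 3–4 at x≈163.0 (right), 4–5 at x≈190.4 (right) → 4 crossings.
L: 3–4 at x≈56.3 (left), 7–1 at x≈146.6 (right) → 1 crossing.
J: no edge straddles that height → 0 crossings.
Only L has an odd count, so the point is inside L.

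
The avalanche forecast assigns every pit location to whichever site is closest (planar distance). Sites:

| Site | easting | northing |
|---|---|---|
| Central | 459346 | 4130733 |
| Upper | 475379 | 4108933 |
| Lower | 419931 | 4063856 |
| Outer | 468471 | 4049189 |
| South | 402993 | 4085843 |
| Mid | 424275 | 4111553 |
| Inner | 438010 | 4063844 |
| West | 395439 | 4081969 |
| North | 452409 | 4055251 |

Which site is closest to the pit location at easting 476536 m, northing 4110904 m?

Upper

Squared distances to each site:
Central: 688685341.000; Upper: 5223490.000; Lower: 5417640329.000; Outer: 3873785450.000; South: 6036626570.000; Mid: 2731633322.000; Inner: 3698896276.000; West: 7413957634.000; North: 3679368538.000.
Minimum at Upper.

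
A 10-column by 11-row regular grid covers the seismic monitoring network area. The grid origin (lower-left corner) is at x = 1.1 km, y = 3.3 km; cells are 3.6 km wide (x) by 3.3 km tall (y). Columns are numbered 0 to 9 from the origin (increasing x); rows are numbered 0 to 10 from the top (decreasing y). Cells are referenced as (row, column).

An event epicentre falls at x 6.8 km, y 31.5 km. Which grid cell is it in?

(2, 1)

Column index: ⌊(6.8 − 1.1) / 3.6⌋ = ⌊1.583⌋ = 1
Row offset from origin: ⌊(31.5 − 3.3) / 3.3⌋ = ⌊8.545⌋ = 8 → row 2 (counted from top)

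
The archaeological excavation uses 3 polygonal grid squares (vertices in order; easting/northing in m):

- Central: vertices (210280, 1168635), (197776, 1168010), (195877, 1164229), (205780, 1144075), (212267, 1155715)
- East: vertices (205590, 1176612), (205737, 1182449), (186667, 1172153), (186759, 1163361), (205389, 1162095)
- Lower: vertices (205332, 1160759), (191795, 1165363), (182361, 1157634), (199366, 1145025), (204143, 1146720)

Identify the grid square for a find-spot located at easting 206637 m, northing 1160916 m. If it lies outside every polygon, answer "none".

Cast a ray rightward from (206637, 1160916). For each polygon, the edges (by vertex number in listed order) whose endpoints lie on opposite sides of northing = 1160916, where each meets that height, and whether that is right or left of the point:
Central: 3–4 at easting≈197504.9 (left), 5–1 at easting≈211467.1 (right) → 1 crossing.
East: no edge straddles that height → 0 crossings.
Lower: 1–2 at easting≈204870.4 (left), 2–3 at easting≈186367.0 (left) → 0 crossings.
Only Central has an odd count, so the point is inside Central.

Central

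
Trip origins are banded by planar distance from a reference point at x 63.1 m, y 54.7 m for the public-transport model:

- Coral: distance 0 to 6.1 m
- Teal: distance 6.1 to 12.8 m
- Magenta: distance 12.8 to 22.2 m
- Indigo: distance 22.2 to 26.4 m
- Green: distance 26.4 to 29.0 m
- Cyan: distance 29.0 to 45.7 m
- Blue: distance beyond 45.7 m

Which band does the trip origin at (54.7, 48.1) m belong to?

Teal

Distance = √((54.7−63.1)² + (48.1−54.7)²) = √(70.560 + 43.560) = 10.683 m.
6.1 ≤ 10.683 < 12.8 → Teal.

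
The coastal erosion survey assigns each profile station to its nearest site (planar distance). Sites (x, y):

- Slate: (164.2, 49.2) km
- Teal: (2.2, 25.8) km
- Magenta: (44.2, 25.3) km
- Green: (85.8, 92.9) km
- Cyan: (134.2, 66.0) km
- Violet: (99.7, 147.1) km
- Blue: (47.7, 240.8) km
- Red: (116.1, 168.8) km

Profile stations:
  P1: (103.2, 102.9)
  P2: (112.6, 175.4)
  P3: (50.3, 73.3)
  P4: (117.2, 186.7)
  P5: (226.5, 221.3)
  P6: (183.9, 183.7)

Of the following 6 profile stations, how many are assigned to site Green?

2

P1 → Green
P2 → Red
P3 → Green
P4 → Red
P5 → Red
P6 → Red
2 of the 6 go to Green.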